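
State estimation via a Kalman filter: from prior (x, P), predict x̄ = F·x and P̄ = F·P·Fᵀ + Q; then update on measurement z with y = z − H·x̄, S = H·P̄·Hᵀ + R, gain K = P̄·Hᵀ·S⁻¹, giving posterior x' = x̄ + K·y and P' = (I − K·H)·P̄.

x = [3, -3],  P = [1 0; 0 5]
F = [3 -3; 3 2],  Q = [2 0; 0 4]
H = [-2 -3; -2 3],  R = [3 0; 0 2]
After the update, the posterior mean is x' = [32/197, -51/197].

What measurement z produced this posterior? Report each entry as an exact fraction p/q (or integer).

z = [1, -1]

x̄ = F·x = [18, 3]
P̄ = F·P·Fᵀ + Q = [56 -21; -21 33]
S = H·P̄·Hᵀ + R = [272 -73; -73 775]
K = P̄·Hᵀ·S⁻¹ = [-7250/29353 -7311/29353; -33882/205471 34191/205471]
x' − x̄ = [-3514/197, -642/197] = K·y
y = (KᵀK)⁻¹·Kᵀ·(x' − x̄) = [46, 26]
z = y + H·x̄ = [46, 26] + [-45, -27] = [1, -1]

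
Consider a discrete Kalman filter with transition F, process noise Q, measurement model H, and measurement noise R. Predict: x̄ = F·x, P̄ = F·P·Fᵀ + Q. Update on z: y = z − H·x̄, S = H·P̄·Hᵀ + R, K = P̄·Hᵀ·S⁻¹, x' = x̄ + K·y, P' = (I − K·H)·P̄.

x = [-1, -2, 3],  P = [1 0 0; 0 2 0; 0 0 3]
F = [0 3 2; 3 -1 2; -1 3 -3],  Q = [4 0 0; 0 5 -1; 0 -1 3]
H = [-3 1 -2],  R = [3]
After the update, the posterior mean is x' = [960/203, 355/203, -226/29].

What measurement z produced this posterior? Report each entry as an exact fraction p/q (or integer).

z = [3]

x̄ = F·x = [0, 5, -14]
P̄ = F·P·Fᵀ + Q = [34 6 0; 6 28 -28; 0 -28 49]
S = H·P̄·Hᵀ + R = [609]
K = P̄·Hᵀ·S⁻¹ = [-32/203; 22/203; -6/29]
x' − x̄ = [960/203, -660/203, 180/29] = K·y
y = (KᵀK)⁻¹·Kᵀ·(x' − x̄) = [-30]
z = y + H·x̄ = [-30] + [33] = [3]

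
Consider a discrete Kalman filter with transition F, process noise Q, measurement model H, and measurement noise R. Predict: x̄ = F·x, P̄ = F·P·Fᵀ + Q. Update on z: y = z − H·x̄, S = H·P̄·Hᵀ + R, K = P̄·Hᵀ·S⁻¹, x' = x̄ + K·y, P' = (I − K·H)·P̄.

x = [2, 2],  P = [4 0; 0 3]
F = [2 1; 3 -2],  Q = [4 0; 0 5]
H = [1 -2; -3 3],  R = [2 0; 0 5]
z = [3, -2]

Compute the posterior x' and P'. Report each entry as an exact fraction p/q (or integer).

x̄ = F·x = [6, 2]
P̄ = F·P·Fᵀ + Q = [23 18; 18 53]
y = z − H·x̄ = [1, 10]
S = H·P̄·Hᵀ + R = [165 -225; -225 365]
K = P̄·Hᵀ·S⁻¹ = [-203/240 -9/16; -1699/1920 -33/128]
x' = x̄ + K·y = [-113/240, -2809/1920]
P' = (I − K·H)·P̄ = [107/30 631/240; 631/240 4223/1920]

x' = [-113/240, -2809/1920]
P' = [107/30 631/240; 631/240 4223/1920]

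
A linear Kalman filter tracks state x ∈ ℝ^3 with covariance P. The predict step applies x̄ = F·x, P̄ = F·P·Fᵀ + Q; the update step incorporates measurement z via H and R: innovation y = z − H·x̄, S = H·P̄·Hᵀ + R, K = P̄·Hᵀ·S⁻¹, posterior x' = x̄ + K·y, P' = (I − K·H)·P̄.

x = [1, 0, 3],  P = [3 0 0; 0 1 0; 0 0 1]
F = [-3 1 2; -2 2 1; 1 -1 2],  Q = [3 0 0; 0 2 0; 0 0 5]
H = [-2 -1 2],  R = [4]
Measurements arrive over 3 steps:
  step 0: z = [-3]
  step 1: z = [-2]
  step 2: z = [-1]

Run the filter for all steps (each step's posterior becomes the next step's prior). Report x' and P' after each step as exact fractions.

step 0: x' = [433/75, 3, 437/75], P' = [2309/375 6/5 2326/375; 6/5 4 14/5; 2326/375 14/5 2939/375]
step 1: x' = [647914/214169, 1279250/214169, 1100300/214169], P' = [1923670/214169 1551810/214169 2631675/214169; 1551810/214169 2762516/214169 2865154/214169; 2631675/214169 2865154/214169 4175064/214169]
step 2: x' = [109537591/19932442, 462721423/49831105, 956413291/99662210], P' = [467543165/19932442 270731456/9966221 731399367/19932442; 270731456/9966221 2012368668/49831105 2341931408/49831105; 731399367/19932442 2341931408/49831105 6045447301/99662210]

step 0: x̄ = F·x = [3, 1, 7]
step 0: P̄ = F·P·Fᵀ + Q = [35 22 -6; 22 19 -6; -6 -6 13]
step 0: y = z − H·x̄ = [-10]
step 0: S = H·P̄·Hᵀ + R = [375]
step 0: K = P̄·Hᵀ·S⁻¹ = [-104/375; -1/5; 44/375]
step 0: x' = x̄ + K·y = [433/75, 3, 437/75]
step 0: P' = (I − K·H)·P̄ = [2309/375 6/5 2326/375; 6/5 4 14/5; 2326/375 14/5 2939/375]
step 1: x̄ = F·x = [-8/3, 7/25, 1082/75]
step 1: P̄ = F·P·Fᵀ + Q = [70/3 108/5 -167/15; 108/5 3407/125 -1256/125; -167/15 -1256/125 21644/375]
step 1: y = z − H·x̄ = [-2693/75]
step 1: S = H·P̄·Hᵀ + R = [214169/375]
step 1: K = P̄·Hᵀ·S⁻¹ = [-33950/214169; -33957/214169; 55406/214169]
step 1: x' = x̄ + K·y = [647914/214169, 1279250/214169, 1100300/214169]
step 1: P' = (I − K·H)·P̄ = [1923670/214169 1551810/214169 2631675/214169; 1551810/214169 2762516/214169 2865154/214169; 2631675/214169 2865154/214169 4175064/214169]
step 2: x̄ = F·x = [1536108/214169, 2362972/214169, 1569264/214169]
step 2: P̄ = F·P·Fᵀ + Q = [7987965/214169 8906745/214169 3847270/214169; 8906745/214169 11867582/214169 5885433/214169; 3847270/214169 5885433/214169 18419751/214169]
step 2: y = z − H·x̄ = [2082491/214169]
step 2: S = H·P̄·Hᵀ + R = [99662210/214169]
step 2: K = P̄·Hᵀ·S⁻¹ = [-3437627/19932442; -8955103/49831105; 23259529/99662210]
step 2: x' = x̄ + K·y = [109537591/19932442, 462721423/49831105, 956413291/99662210]
step 2: P' = (I − K·H)·P̄ = [467543165/19932442 270731456/9966221 731399367/19932442; 270731456/9966221 2012368668/49831105 2341931408/49831105; 731399367/19932442 2341931408/49831105 6045447301/99662210]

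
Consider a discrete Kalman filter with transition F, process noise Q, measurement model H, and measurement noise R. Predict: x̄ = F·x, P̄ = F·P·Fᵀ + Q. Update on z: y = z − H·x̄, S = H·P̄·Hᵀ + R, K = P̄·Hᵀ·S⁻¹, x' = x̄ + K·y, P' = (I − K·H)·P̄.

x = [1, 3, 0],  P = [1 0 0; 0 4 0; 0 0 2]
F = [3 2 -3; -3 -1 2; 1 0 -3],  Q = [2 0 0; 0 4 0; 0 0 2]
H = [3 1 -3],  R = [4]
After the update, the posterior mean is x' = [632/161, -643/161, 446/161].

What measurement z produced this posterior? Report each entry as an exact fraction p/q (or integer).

x̄ = F·x = [9, -6, 1]
P̄ = F·P·Fᵀ + Q = [45 -29 21; -29 25 -15; 21 -15 21]
S = H·P̄·Hᵀ + R = [161]
K = P̄·Hᵀ·S⁻¹ = [43/161; -17/161; -15/161]
x' − x̄ = [-817/161, 323/161, 285/161] = K·y
y = (KᵀK)⁻¹·Kᵀ·(x' − x̄) = [-19]
z = y + H·x̄ = [-19] + [18] = [-1]

z = [-1]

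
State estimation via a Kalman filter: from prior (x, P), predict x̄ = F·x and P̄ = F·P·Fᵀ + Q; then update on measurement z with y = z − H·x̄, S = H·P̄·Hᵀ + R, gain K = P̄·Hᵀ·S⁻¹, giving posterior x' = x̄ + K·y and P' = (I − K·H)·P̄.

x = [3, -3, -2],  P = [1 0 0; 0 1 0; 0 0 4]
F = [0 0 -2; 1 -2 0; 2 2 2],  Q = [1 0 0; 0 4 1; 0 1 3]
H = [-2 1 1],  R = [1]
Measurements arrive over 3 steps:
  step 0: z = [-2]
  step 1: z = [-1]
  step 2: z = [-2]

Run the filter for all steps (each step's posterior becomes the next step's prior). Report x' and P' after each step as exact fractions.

step 0: x̄ = F·x = [4, 9, -4]
step 0: P̄ = F·P·Fᵀ + Q = [17 0 -16; 0 9 -1; -16 -1 27]
step 0: y = z − H·x̄ = [1]
step 0: S = H·P̄·Hᵀ + R = [167]
step 0: K = P̄·Hᵀ·S⁻¹ = [-50/167; 8/167; 58/167]
step 0: x' = x̄ + K·y = [618/167, 1511/167, -610/167]
step 0: P' = (I − K·H)·P̄ = [339/167 400/167 228/167; 400/167 1439/167 -631/167; 228/167 -631/167 1145/167]
step 1: x̄ = F·x = [1220/167, -2404/167, 3038/167]
step 1: P̄ = F·P·Fᵀ + Q = [4747/167 -2980/167 -2968/167; -2980/167 5163/167 -2731/167; -2968/167 -2731/167 12169/167]
step 1: y = z − H·x̄ = [1639/167]
step 1: S = H·P̄·Hᵀ + R = [54817/167]
step 1: K = P̄·Hᵀ·S⁻¹ = [-2206/7831; 8392/54817; 15374/54817]
step 1: x' = x̄ + K·y = [35558/7831, -706740/54817, 1148096/54817]
step 1: P' = (I − K·H)·P̄ = [18615/7831 -28884/7831 63908/7831; -28884/7831 1273021/54817 -1669005/54817; 63908/7831 -1669005/54817 2579091/54817]
step 2: x̄ = F·x = [-2296192/54817, 40546/1337, 1380524/54817]
step 2: P̄ = F·P·Fᵀ + Q = [10371181/54817 -184652/1337 -5429768/54817; -184652/1337 152449/1337 78011/1337; -5429768/54817 78011/1337 4703423/54817]
step 2: y = z − H·x̄ = [-7744928/54817]
step 2: S = H·P̄·Hᵀ + R = [110892275/54817]
step 2: K = P̄·Hᵀ·S⁻¹ = [-33742862/110892275; 24590324/110892275; 3752282/22178455]
step 2: x' = x̄ + K·y = [7196224/6523075, -6550698/6523075, 1670516/1304615]
step 2: P' = (I − K·H)·P̄ = [209845843/110892275 -178553836/110892275 112900532/22178455; -178553836/110892275 1613332347/110892275 -389169939/22178455; 112900532/22178455 -389169939/22178455 123744657/4435691]

step 0: x' = [618/167, 1511/167, -610/167], P' = [339/167 400/167 228/167; 400/167 1439/167 -631/167; 228/167 -631/167 1145/167]
step 1: x' = [35558/7831, -706740/54817, 1148096/54817], P' = [18615/7831 -28884/7831 63908/7831; -28884/7831 1273021/54817 -1669005/54817; 63908/7831 -1669005/54817 2579091/54817]
step 2: x' = [7196224/6523075, -6550698/6523075, 1670516/1304615], P' = [209845843/110892275 -178553836/110892275 112900532/22178455; -178553836/110892275 1613332347/110892275 -389169939/22178455; 112900532/22178455 -389169939/22178455 123744657/4435691]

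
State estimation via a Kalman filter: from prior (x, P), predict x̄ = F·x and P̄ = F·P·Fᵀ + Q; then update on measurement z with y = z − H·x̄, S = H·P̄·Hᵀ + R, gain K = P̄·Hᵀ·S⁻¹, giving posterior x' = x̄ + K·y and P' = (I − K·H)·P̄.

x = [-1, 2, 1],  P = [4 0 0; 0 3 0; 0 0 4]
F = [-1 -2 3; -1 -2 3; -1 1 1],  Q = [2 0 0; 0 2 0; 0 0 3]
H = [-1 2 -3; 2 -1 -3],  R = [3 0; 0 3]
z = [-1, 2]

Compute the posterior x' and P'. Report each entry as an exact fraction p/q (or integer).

x' = [4748/1687, 3302/1687, 164/241]
P' = [82246/1687 81764/1687 3882/241; 81764/1687 82246/1687 3882/241; 3882/241 3882/241 1326/241]

x̄ = F·x = [0, 0, 4]
P̄ = F·P·Fᵀ + Q = [54 52 10; 52 54 10; 10 10 14]
y = z − H·x̄ = [11, 14]
S = H·P̄·Hᵀ + R = [131 110; 110 131]
K = P̄·Hᵀ·S⁻¹ = [-80/1687 402/1687; 402/1687 -80/1687; -32/241 -32/241]
x' = x̄ + K·y = [4748/1687, 3302/1687, 164/241]
P' = (I − K·H)·P̄ = [82246/1687 81764/1687 3882/241; 81764/1687 82246/1687 3882/241; 3882/241 3882/241 1326/241]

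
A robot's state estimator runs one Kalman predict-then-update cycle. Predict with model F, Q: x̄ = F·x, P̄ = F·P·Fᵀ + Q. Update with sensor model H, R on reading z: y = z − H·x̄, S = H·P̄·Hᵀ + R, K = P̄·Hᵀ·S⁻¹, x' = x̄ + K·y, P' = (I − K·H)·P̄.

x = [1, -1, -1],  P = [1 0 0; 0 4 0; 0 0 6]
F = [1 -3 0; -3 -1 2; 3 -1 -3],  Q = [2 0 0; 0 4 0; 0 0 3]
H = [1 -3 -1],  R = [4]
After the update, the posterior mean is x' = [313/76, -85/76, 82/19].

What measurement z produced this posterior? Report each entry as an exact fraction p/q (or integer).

x̄ = F·x = [4, -4, 7]
P̄ = F·P·Fᵀ + Q = [39 9 15; 9 41 -41; 15 -41 70]
S = H·P̄·Hᵀ + R = [152]
K = P̄·Hᵀ·S⁻¹ = [-3/152; -73/152; 17/38]
x' − x̄ = [9/76, 219/76, -51/19] = K·y
y = (KᵀK)⁻¹·Kᵀ·(x' − x̄) = [-6]
z = y + H·x̄ = [-6] + [9] = [3]

z = [3]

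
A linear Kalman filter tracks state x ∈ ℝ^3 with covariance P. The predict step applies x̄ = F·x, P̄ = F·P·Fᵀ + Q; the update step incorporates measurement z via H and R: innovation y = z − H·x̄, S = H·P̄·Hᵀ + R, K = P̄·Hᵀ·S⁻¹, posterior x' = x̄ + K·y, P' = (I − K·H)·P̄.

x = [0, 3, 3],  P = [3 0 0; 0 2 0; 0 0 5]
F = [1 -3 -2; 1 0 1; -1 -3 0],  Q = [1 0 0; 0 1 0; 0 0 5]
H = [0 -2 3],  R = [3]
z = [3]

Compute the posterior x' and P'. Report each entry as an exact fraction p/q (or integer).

x' = [-837/103, -15/103, 81/103]
P' = [9497/309 -190/103 -107/103; -190/103 684/103 447/103; -107/103 447/103 326/103]

x̄ = F·x = [-15, 3, -9]
P̄ = F·P·Fᵀ + Q = [42 -7 15; -7 9 -3; 15 -3 26]
y = z − H·x̄ = [36]
S = H·P̄·Hᵀ + R = [309]
K = P̄·Hᵀ·S⁻¹ = [59/309; -9/103; 28/103]
x' = x̄ + K·y = [-837/103, -15/103, 81/103]
P' = (I − K·H)·P̄ = [9497/309 -190/103 -107/103; -190/103 684/103 447/103; -107/103 447/103 326/103]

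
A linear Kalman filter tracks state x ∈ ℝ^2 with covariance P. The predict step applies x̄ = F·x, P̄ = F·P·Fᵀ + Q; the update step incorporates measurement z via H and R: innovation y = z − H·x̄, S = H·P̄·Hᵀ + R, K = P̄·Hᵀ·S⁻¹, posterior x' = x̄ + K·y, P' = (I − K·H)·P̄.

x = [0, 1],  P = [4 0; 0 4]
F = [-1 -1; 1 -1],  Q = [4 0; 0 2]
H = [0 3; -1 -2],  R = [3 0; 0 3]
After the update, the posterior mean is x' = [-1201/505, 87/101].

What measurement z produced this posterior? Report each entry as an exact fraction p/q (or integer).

x̄ = F·x = [-1, -1]
P̄ = F·P·Fᵀ + Q = [12 0; 0 10]
S = H·P̄·Hᵀ + R = [93 -60; -60 55]
K = P̄·Hᵀ·S⁻¹ = [-48/101 -372/505; 30/101 -4/101]
x' − x̄ = [-696/505, 188/101] = K·y
y = (KᵀK)⁻¹·Kᵀ·(x' − x̄) = [6, -2]
z = y + H·x̄ = [6, -2] + [-3, 3] = [3, 1]

z = [3, 1]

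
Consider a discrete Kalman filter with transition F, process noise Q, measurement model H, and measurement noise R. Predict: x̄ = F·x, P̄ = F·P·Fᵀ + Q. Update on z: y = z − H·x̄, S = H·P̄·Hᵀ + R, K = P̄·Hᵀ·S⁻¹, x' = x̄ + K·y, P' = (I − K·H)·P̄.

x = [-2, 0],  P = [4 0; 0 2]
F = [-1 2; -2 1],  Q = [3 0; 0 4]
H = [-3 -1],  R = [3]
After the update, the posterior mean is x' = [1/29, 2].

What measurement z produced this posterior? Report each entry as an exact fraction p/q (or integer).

x̄ = F·x = [2, 4]
P̄ = F·P·Fᵀ + Q = [15 12; 12 22]
S = H·P̄·Hᵀ + R = [232]
K = P̄·Hᵀ·S⁻¹ = [-57/232; -1/4]
x' − x̄ = [-57/29, -2] = K·y
y = (KᵀK)⁻¹·Kᵀ·(x' − x̄) = [8]
z = y + H·x̄ = [8] + [-10] = [-2]

z = [-2]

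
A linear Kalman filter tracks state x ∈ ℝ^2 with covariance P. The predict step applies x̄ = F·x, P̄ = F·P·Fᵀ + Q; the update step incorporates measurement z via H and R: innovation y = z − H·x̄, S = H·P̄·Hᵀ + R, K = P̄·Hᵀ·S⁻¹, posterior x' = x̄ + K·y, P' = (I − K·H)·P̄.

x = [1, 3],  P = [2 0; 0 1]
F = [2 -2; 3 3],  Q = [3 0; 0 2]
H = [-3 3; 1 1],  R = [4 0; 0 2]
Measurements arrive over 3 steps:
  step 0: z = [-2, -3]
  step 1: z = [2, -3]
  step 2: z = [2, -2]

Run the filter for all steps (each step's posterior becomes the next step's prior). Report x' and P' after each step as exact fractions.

step 0: x' = [-9107/7586, -12539/7586], P' = [4449/7586 2817/7586; 2817/7586 4505/7586]
step 1: x' = [-12048405/7283269, -1239255/1040467], P' = [3898844/7283269 347792/1040467; 347792/1040467 588528/1040467]
step 2: x' = [-18709716160/12973119631, -11555032358/12973119631], P' = [6927481874/12973119631 4315412270/12973119631; 4315412270/12973119631 7311912174/12973119631]

step 0: x̄ = F·x = [-4, 12]
step 0: P̄ = F·P·Fᵀ + Q = [15 6; 6 29]
step 0: y = z − H·x̄ = [-50, -11]
step 0: S = H·P̄·Hᵀ + R = [292 42; 42 58]
step 0: K = P̄·Hᵀ·S⁻¹ = [-612/3793 3633/7586; 633/3793 3661/7586]
step 0: x' = x̄ + K·y = [-9107/7586, -12539/7586]
step 0: P' = (I − K·H)·P̄ = [4449/7586 2817/7586; 2817/7586 4505/7586]
step 1: x̄ = F·x = [3432/3793, -32469/3793]
step 1: P̄ = F·P·Fᵀ + Q = [18019/3793 -168/3793; -168/3793 73232/3793]
step 1: y = z − H·x̄ = [115289/3793, 17658/3793]
step 1: S = H·P̄·Hᵀ + R = [839455/3793 165639/3793; 165639/3793 98501/3793]
step 1: K = P̄·Hᵀ·S⁻¹ = [-1098225/7283269 3166694/7283269; 180552/1040467 468160/1040467]
step 1: x' = x̄ + K·y = [-12048405/7283269, -1239255/1040467]
step 1: P' = (I − K·H)·P̄ = [3898844/7283269 347792/1040467; 347792/1040467 588528/1040467]
step 2: x̄ = F·x = [-6747240/7283269, -62169570/7283269]
step 2: P̄ = F·P·Fᵀ + Q = [34447615/7283269 -1325112/7283269; -1325112/7283269 130555190/7283269]
step 2: y = z − H·x̄ = [180833528/7283269, 54350272/7283269]
step 2: S = H·P̄·Hᵀ + R = [1538010337/7283269 288322725/7283269; 288322725/7283269 176919119/7283269]
step 2: K = P̄·Hᵀ·S⁻¹ = [-1959052203/12973119631 5621447072/12973119631; 2247374928/12973119631 5813662222/12973119631]
step 2: x' = x̄ + K·y = [-18709716160/12973119631, -11555032358/12973119631]
step 2: P' = (I − K·H)·P̄ = [6927481874/12973119631 4315412270/12973119631; 4315412270/12973119631 7311912174/12973119631]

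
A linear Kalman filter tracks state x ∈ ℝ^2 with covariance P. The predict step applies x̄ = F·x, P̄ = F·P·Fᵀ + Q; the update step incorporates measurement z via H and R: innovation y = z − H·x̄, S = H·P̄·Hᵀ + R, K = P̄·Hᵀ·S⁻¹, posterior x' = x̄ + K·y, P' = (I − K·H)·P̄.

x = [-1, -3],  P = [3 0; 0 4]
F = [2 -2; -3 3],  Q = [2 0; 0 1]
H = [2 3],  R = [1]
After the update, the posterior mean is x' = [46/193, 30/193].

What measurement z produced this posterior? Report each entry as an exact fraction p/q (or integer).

z = [1]

x̄ = F·x = [4, -6]
P̄ = F·P·Fᵀ + Q = [30 -42; -42 64]
S = H·P̄·Hᵀ + R = [193]
K = P̄·Hᵀ·S⁻¹ = [-66/193; 108/193]
x' − x̄ = [-726/193, 1188/193] = K·y
y = (KᵀK)⁻¹·Kᵀ·(x' − x̄) = [11]
z = y + H·x̄ = [11] + [-10] = [1]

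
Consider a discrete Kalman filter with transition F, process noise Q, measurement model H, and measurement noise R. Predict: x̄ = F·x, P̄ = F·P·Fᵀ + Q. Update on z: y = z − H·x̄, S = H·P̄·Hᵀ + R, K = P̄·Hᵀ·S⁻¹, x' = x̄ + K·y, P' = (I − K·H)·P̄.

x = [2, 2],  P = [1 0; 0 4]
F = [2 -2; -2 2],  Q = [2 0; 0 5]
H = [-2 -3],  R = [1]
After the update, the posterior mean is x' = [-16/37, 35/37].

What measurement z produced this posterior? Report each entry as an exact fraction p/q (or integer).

z = [-2]

x̄ = F·x = [0, 0]
P̄ = F·P·Fᵀ + Q = [22 -20; -20 25]
S = H·P̄·Hᵀ + R = [74]
K = P̄·Hᵀ·S⁻¹ = [8/37; -35/74]
x' − x̄ = [-16/37, 35/37] = K·y
y = (KᵀK)⁻¹·Kᵀ·(x' − x̄) = [-2]
z = y + H·x̄ = [-2] + [0] = [-2]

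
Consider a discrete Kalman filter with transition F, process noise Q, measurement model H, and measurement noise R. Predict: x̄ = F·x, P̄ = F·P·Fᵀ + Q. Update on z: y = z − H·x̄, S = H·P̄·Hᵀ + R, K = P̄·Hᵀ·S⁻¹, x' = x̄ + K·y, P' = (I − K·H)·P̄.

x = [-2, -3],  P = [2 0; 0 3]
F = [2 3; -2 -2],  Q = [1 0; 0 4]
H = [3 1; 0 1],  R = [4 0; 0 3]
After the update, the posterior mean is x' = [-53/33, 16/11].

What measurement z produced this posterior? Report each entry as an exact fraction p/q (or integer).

x̄ = F·x = [-13, 10]
P̄ = F·P·Fᵀ + Q = [36 -26; -26 24]
S = H·P̄·Hᵀ + R = [196 -54; -54 27]
K = P̄·Hᵀ·S⁻¹ = [15/44 -167/594; -3/44 149/198]
x' − x̄ = [376/33, -94/11] = K·y
y = (KᵀK)⁻¹·Kᵀ·(x' − x̄) = [26, -9]
z = y + H·x̄ = [26, -9] + [-29, 10] = [-3, 1]

z = [-3, 1]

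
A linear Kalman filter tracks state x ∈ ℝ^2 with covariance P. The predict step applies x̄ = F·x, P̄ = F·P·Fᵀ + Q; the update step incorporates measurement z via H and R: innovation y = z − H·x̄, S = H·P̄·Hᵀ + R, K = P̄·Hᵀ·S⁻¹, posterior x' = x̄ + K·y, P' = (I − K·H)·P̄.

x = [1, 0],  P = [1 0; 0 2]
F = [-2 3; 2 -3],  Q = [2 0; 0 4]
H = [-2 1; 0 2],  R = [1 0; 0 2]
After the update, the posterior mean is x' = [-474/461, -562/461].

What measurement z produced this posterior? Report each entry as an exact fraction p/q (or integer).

x̄ = F·x = [-2, 2]
P̄ = F·P·Fᵀ + Q = [24 -22; -22 26]
S = H·P̄·Hᵀ + R = [211 140; 140 106]
K = P̄·Hᵀ·S⁻¹ = [-210/461 86/461; 70/1383 586/1383]
x' − x̄ = [448/461, -1484/461] = K·y
y = (KᵀK)⁻¹·Kᵀ·(x' − x̄) = [-5, -7]
z = y + H·x̄ = [-5, -7] + [6, 4] = [1, -3]

z = [1, -3]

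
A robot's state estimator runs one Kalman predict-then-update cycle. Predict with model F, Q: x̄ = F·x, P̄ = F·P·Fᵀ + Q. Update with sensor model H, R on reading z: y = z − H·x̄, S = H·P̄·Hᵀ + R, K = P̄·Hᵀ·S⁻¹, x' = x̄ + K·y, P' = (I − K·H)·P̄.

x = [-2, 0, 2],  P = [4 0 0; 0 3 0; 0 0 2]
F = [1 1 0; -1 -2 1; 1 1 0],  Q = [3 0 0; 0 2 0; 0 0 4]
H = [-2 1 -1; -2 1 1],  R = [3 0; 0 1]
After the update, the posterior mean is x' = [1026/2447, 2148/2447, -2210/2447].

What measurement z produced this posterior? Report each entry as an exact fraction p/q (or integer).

z = [1, -1]

x̄ = F·x = [-2, 4, -2]
P̄ = F·P·Fᵀ + Q = [10 -10 7; -10 20 -10; 7 -10 11]
S = H·P̄·Hᵀ + R = [162 89; 89 64]
K = P̄·Hᵀ·S⁻¹ = [-321/2447 -433/2447; 530/2447 410/2447; -1083/2447 1009/2447]
x' − x̄ = [5920/2447, -7640/2447, 2684/2447] = K·y
y = (KᵀK)⁻¹·Kᵀ·(x' − x̄) = [-9, -7]
z = y + H·x̄ = [-9, -7] + [10, 6] = [1, -1]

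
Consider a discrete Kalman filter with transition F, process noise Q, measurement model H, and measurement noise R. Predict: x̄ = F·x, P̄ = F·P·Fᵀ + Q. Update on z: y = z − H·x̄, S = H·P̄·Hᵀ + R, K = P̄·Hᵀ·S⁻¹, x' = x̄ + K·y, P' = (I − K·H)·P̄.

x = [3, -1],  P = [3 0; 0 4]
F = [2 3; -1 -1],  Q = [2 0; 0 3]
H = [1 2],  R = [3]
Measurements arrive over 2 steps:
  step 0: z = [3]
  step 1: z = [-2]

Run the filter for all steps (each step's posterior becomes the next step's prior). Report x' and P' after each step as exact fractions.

step 0: x̄ = F·x = [3, -2]
step 0: P̄ = F·P·Fᵀ + Q = [50 -18; -18 10]
step 0: y = z − H·x̄ = [4]
step 0: S = H·P̄·Hᵀ + R = [21]
step 0: K = P̄·Hᵀ·S⁻¹ = [2/3; 2/21]
step 0: x' = x̄ + K·y = [17/3, -34/21]
step 0: P' = (I − K·H)·P̄ = [122/3 -58/3; -58/3 206/21]
step 1: x̄ = F·x = [136/21, -85/21]
step 1: P̄ = F·P·Fᵀ + Q = [440/21 -296/21; -296/21 311/21]
step 1: y = z − H·x̄ = [-8/21]
step 1: S = H·P̄·Hᵀ + R = [563/21]
step 1: K = P̄·Hᵀ·S⁻¹ = [-152/563; 326/563]
step 1: x' = x̄ + K·y = [3704/563, -2403/563]
step 1: P' = (I − K·H)·P̄ = [10696/563 -5576/563; -5576/563 3277/563]

step 0: x' = [17/3, -34/21], P' = [122/3 -58/3; -58/3 206/21]
step 1: x' = [3704/563, -2403/563], P' = [10696/563 -5576/563; -5576/563 3277/563]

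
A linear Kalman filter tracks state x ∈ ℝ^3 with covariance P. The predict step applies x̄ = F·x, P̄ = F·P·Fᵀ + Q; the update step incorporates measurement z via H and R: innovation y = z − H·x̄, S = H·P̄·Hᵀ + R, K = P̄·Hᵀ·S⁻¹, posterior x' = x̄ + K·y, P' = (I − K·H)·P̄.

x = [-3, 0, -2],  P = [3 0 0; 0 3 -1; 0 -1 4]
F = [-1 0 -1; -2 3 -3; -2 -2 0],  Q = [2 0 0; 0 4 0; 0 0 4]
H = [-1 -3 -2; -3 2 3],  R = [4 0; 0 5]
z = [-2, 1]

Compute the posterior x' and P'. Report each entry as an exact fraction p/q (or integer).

x̄ = F·x = [5, 12, 6]
P̄ = F·P·Fᵀ + Q = [9 21 4; 21 97 -12; 4 -12 28]
y = z − H·x̄ = [51, -26]
S = H·P̄·Hᵀ + R = [996 -408; -408 258]
K = P̄·Hᵀ·S⁻¹ = [-401/3771 -479/7542; -1481/3771 -1907/7542; 62/419 176/419]
x' = x̄ + K·y = [4631/3771, -5488/3771, 1100/419]
P' = (I − K·H)·P̄ = [16651/7542 -27089/7542 1884/419; -27089/7542 59683/7542 -3892/419; 1884/419 -3892/419 4772/419]

x' = [4631/3771, -5488/3771, 1100/419]
P' = [16651/7542 -27089/7542 1884/419; -27089/7542 59683/7542 -3892/419; 1884/419 -3892/419 4772/419]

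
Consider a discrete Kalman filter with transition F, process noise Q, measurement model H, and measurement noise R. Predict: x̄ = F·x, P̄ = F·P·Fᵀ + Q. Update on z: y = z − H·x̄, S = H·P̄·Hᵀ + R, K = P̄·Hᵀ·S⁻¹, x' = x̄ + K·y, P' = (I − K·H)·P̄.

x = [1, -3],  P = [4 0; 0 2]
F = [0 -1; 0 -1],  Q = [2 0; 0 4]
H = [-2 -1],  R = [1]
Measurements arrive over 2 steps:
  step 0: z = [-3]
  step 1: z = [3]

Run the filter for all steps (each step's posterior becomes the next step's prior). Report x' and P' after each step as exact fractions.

step 0: x' = [33/31, 33/31], P' = [24/31 -38/31; -38/31 86/31]
step 1: x' = [-1179/1177, -1179/1177], P' = [912/1177 -1442/1177; -1442/1177 3266/1177]

step 0: x̄ = F·x = [3, 3]
step 0: P̄ = F·P·Fᵀ + Q = [4 2; 2 6]
step 0: y = z − H·x̄ = [6]
step 0: S = H·P̄·Hᵀ + R = [31]
step 0: K = P̄·Hᵀ·S⁻¹ = [-10/31; -10/31]
step 0: x' = x̄ + K·y = [33/31, 33/31]
step 0: P' = (I − K·H)·P̄ = [24/31 -38/31; -38/31 86/31]
step 1: x̄ = F·x = [-33/31, -33/31]
step 1: P̄ = F·P·Fᵀ + Q = [148/31 86/31; 86/31 210/31]
step 1: y = z − H·x̄ = [-6/31]
step 1: S = H·P̄·Hᵀ + R = [1177/31]
step 1: K = P̄·Hᵀ·S⁻¹ = [-382/1177; -382/1177]
step 1: x' = x̄ + K·y = [-1179/1177, -1179/1177]
step 1: P' = (I − K·H)·P̄ = [912/1177 -1442/1177; -1442/1177 3266/1177]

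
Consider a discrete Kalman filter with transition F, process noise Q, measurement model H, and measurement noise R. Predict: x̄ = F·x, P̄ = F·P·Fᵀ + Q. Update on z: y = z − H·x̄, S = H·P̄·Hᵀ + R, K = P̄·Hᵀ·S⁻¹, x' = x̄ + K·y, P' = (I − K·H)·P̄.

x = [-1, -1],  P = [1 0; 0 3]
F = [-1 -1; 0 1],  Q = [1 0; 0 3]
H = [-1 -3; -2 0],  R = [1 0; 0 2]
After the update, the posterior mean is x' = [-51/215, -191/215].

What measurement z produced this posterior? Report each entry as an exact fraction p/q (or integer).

z = [3, 1]

x̄ = F·x = [2, -1]
P̄ = F·P·Fᵀ + Q = [5 -3; -3 6]
S = H·P̄·Hᵀ + R = [42 -8; -8 22]
K = P̄·Hᵀ·S⁻¹ = [2/215 -97/215; -141/430 33/215]
x' − x̄ = [-481/215, 24/215] = K·y
y = (KᵀK)⁻¹·Kᵀ·(x' − x̄) = [2, 5]
z = y + H·x̄ = [2, 5] + [1, -4] = [3, 1]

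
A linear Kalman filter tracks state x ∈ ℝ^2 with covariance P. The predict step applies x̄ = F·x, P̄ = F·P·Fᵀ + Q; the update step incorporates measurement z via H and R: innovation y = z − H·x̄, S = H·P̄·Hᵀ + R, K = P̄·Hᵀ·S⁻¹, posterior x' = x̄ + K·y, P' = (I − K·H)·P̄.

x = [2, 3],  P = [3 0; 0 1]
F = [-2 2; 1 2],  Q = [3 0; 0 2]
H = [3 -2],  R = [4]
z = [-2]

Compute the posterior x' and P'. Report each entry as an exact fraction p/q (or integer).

x' = [958/235, 1688/235]
P' = [744/235 994/235; 994/235 1539/235]

x̄ = F·x = [2, 8]
P̄ = F·P·Fᵀ + Q = [19 -2; -2 9]
y = z − H·x̄ = [8]
S = H·P̄·Hᵀ + R = [235]
K = P̄·Hᵀ·S⁻¹ = [61/235; -24/235]
x' = x̄ + K·y = [958/235, 1688/235]
P' = (I − K·H)·P̄ = [744/235 994/235; 994/235 1539/235]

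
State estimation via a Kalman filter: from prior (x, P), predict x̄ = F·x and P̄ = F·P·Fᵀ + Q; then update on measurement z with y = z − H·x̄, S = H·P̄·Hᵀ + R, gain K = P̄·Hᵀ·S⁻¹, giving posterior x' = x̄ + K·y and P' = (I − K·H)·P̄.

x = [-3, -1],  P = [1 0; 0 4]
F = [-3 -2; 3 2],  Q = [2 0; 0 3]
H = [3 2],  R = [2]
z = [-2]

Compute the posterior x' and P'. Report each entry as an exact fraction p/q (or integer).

x' = [224/57, -20/3]
P' = [578/57 -44/3; -44/3 65/3]

x̄ = F·x = [11, -11]
P̄ = F·P·Fᵀ + Q = [27 -25; -25 28]
y = z − H·x̄ = [-13]
S = H·P̄·Hᵀ + R = [57]
K = P̄·Hᵀ·S⁻¹ = [31/57; -1/3]
x' = x̄ + K·y = [224/57, -20/3]
P' = (I − K·H)·P̄ = [578/57 -44/3; -44/3 65/3]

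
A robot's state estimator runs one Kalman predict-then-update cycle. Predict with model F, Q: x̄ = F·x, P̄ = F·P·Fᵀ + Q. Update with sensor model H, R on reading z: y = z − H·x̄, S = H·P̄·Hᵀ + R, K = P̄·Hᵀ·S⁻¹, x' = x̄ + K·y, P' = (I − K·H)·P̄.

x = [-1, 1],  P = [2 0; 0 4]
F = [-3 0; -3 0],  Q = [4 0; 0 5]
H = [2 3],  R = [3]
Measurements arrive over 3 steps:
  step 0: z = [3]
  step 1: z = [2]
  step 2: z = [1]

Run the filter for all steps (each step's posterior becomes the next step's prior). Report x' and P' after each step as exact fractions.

step 0: x̄ = F·x = [3, 3]
step 0: P̄ = F·P·Fᵀ + Q = [22 18; 18 23]
step 0: y = z − H·x̄ = [-12]
step 0: S = H·P̄·Hᵀ + R = [514]
step 0: K = P̄·Hᵀ·S⁻¹ = [49/257; 105/514]
step 0: x' = x̄ + K·y = [183/257, 141/257]
step 0: P' = (I − K·H)·P̄ = [852/257 -519/257; -519/257 797/514]
step 1: x̄ = F·x = [-549/257, -549/257]
step 1: P̄ = F·P·Fᵀ + Q = [8696/257 7668/257; 7668/257 8953/257]
step 1: y = z − H·x̄ = [3259/257]
step 1: S = H·P̄·Hᵀ + R = [208148/257]
step 1: K = P̄·Hᵀ·S⁻¹ = [10099/52037; 42195/208148]
step 1: x' = x̄ + K·y = [16904/52037, 90429/208148]
step 1: P' = (I − K·H)·P̄ = [173364/52037 -105477/52037; -105477/52037 323467/208148]
step 2: x̄ = F·x = [-50712/52037, -50712/52037]
step 2: P̄ = F·P·Fᵀ + Q = [1768424/52037 1560276/52037; 1560276/52037 1820461/52037]
step 2: y = z − H·x̄ = [305597/52037]
step 2: S = H·P̄·Hᵀ + R = [42337268/52037]
step 2: K = P̄·Hᵀ·S⁻¹ = [2054419/10584317; 8581935/42337268]
step 2: x' = x̄ + K·y = [1750147/10584317, 9139767/42337268]
step 2: P' = (I − K·H)·P̄ = [35263572/10584317 -21454629/10584317; -21454629/10584317 65794279/42337268]

step 0: x' = [183/257, 141/257], P' = [852/257 -519/257; -519/257 797/514]
step 1: x' = [16904/52037, 90429/208148], P' = [173364/52037 -105477/52037; -105477/52037 323467/208148]
step 2: x' = [1750147/10584317, 9139767/42337268], P' = [35263572/10584317 -21454629/10584317; -21454629/10584317 65794279/42337268]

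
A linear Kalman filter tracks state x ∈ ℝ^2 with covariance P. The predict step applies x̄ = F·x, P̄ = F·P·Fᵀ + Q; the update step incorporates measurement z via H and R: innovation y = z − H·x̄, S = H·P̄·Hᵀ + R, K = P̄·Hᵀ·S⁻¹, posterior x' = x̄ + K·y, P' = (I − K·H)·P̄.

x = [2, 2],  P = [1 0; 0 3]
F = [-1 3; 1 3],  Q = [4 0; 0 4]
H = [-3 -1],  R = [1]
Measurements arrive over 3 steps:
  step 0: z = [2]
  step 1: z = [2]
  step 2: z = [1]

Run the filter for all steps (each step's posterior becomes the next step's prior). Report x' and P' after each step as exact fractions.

step 0: x' = [-776/477, 1396/477], P' = [380/477 -1018/477; -1018/477 3164/477]
step 1: x' = [-130924/525557, -639084/525557], P' = [287880/525557 -724928/525557; -724928/525557 2283728/525557]
step 2: x' = [24300092/386352733, -466134612/386352733], P' = [211469884/386352733 -532264296/386352733; -532264296/386352733 1676183996/386352733]

step 0: x̄ = F·x = [4, 8]
step 0: P̄ = F·P·Fᵀ + Q = [32 26; 26 32]
step 0: y = z − H·x̄ = [22]
step 0: S = H·P̄·Hᵀ + R = [477]
step 0: K = P̄·Hᵀ·S⁻¹ = [-122/477; -110/477]
step 0: x' = x̄ + K·y = [-776/477, 1396/477]
step 0: P' = (I − K·H)·P̄ = [380/477 -1018/477; -1018/477 3164/477]
step 1: x̄ = F·x = [4964/477, 3412/477]
step 1: P̄ = F·P·Fᵀ + Q = [36872/477 28096/477; 28096/477 24656/477]
step 1: y = z − H·x̄ = [19258/477]
step 1: S = H·P̄·Hᵀ + R = [525557/477]
step 1: K = P̄·Hᵀ·S⁻¹ = [-138712/525557; -108944/525557]
step 1: x' = x̄ + K·y = [-130924/525557, -639084/525557]
step 1: P' = (I − K·H)·P̄ = [287880/525557 -724928/525557; -724928/525557 2283728/525557]
step 2: x̄ = F·x = [-1786328/525557, -2048176/525557]
step 2: P̄ = F·P·Fᵀ + Q = [27293228/525557 20265672/525557; 20265672/525557 18594092/525557]
step 2: y = z − H·x̄ = [-6881603/525557]
step 2: S = H·P̄·Hᵀ + R = [386352733/525557]
step 2: K = P̄·Hᵀ·S⁻¹ = [-102145356/386352733; -79391108/386352733]
step 2: x' = x̄ + K·y = [24300092/386352733, -466134612/386352733]
step 2: P' = (I − K·H)·P̄ = [211469884/386352733 -532264296/386352733; -532264296/386352733 1676183996/386352733]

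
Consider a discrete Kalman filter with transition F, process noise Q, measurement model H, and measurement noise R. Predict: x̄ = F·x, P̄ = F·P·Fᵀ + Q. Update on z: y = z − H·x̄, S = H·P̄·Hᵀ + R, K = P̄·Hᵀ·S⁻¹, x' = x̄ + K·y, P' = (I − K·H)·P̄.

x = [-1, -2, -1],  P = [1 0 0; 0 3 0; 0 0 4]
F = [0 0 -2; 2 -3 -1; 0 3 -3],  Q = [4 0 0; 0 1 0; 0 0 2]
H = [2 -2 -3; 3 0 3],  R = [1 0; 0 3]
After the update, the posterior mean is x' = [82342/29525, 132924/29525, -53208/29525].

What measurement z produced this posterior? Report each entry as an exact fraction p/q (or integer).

z = [2, 3]

x̄ = F·x = [2, 5, -3]
P̄ = F·P·Fᵀ + Q = [20 8 24; 8 36 -15; 24 -15 65]
S = H·P̄·Hᵀ + R = [278 -495; -495 1200]
K = P̄·Hᵀ·S⁻¹ = [516/5905 4312/29525; -1573/5905 -3761/29525; -549/5905 5437/29525]
x' − x̄ = [23292/29525, -14701/29525, 35367/29525] = K·y
y = (KᵀK)⁻¹·Kᵀ·(x' − x̄) = [-1, 6]
z = y + H·x̄ = [-1, 6] + [3, -3] = [2, 3]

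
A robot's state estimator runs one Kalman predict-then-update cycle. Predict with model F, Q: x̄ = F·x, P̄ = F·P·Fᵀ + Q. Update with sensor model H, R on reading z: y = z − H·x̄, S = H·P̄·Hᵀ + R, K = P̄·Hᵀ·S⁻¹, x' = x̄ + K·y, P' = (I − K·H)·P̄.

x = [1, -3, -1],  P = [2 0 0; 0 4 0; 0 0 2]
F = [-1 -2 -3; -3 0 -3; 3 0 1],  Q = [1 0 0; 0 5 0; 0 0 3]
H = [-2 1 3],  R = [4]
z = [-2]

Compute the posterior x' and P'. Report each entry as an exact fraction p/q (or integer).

x' = [109/19, -79/38, 145/38]
P' = [963/76 251/152 1143/152; 251/152 6223/304 -1845/304; 1143/152 -1845/304 2231/304]

x̄ = F·x = [8, 0, 2]
P̄ = F·P·Fᵀ + Q = [37 24 -12; 24 41 -24; -12 -24 23]
y = z − H·x̄ = [8]
S = H·P̄·Hᵀ + R = [304]
K = P̄·Hᵀ·S⁻¹ = [-43/152; -79/304; 69/304]
x' = x̄ + K·y = [109/19, -79/38, 145/38]
P' = (I − K·H)·P̄ = [963/76 251/152 1143/152; 251/152 6223/304 -1845/304; 1143/152 -1845/304 2231/304]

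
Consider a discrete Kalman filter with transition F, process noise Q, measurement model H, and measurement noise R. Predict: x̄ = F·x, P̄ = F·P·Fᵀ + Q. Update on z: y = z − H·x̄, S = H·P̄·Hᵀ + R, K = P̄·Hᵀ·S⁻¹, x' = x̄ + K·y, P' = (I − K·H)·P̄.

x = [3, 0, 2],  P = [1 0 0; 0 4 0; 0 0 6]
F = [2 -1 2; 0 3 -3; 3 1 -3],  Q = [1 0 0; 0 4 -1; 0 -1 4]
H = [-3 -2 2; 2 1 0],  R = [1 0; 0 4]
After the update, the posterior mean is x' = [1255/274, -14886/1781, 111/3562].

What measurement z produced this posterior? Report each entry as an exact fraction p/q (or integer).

z = [3, -1]

x̄ = F·x = [10, -6, 3]
P̄ = F·P·Fᵀ + Q = [33 -48 -34; -48 94 65; -34 65 71]
S = H·P̄·Hᵀ + R = [270 -56; -56 38]
K = P̄·Hᵀ·S⁻¹ = [-65/274 17/137; 789/1781 1069/1781; 1041/1781 2787/3562]
x' − x̄ = [-1485/274, -4200/1781, -10575/3562] = K·y
y = (KᵀK)⁻¹·Kᵀ·(x' − x̄) = [15, -15]
z = y + H·x̄ = [15, -15] + [-12, 14] = [3, -1]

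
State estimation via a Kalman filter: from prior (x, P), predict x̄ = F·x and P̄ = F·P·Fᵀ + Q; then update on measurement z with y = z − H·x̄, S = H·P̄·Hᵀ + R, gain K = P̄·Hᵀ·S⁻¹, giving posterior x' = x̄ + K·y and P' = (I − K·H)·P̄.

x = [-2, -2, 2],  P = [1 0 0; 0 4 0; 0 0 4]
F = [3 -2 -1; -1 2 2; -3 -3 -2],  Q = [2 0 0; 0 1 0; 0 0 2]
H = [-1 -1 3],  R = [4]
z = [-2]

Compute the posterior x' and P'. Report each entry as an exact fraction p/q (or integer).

x̄ = F·x = [-4, 2, 8]
P̄ = F·P·Fᵀ + Q = [31 -27 23; -27 34 -37; 23 -37 63]
y = z − H·x̄ = [-28]
S = H·P̄·Hᵀ + R = [666]
K = P̄·Hᵀ·S⁻¹ = [65/666; -59/333; 203/666]
x' = x̄ + K·y = [-2242/333, 2318/333, -178/333]
P' = (I − K·H)·P̄ = [16421/666 -5156/333 2123/666; -5156/333 4360/333 -344/333; 2123/666 -344/333 749/666]

x' = [-2242/333, 2318/333, -178/333]
P' = [16421/666 -5156/333 2123/666; -5156/333 4360/333 -344/333; 2123/666 -344/333 749/666]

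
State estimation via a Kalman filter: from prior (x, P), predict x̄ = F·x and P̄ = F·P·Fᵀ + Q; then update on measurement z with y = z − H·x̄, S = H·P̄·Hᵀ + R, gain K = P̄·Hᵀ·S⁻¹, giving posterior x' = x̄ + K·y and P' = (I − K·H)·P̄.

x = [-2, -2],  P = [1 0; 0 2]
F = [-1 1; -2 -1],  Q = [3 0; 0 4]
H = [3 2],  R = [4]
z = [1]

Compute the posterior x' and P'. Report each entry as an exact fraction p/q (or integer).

x̄ = F·x = [0, 6]
P̄ = F·P·Fᵀ + Q = [6 0; 0 10]
y = z − H·x̄ = [-11]
S = H·P̄·Hᵀ + R = [98]
K = P̄·Hᵀ·S⁻¹ = [9/49; 10/49]
x' = x̄ + K·y = [-99/49, 184/49]
P' = (I − K·H)·P̄ = [132/49 -180/49; -180/49 290/49]

x' = [-99/49, 184/49]
P' = [132/49 -180/49; -180/49 290/49]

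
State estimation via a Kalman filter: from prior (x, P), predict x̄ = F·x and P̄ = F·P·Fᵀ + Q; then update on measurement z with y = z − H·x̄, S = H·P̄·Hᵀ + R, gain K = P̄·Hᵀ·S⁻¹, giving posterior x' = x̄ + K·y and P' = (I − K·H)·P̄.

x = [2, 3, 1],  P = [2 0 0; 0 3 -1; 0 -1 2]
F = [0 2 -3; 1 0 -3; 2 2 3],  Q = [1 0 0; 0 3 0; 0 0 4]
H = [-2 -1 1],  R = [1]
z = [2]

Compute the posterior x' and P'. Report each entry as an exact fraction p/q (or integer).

x' = [891/181, 56/181, 2203/181]
P' = [1055/181 -238/181 1814/181; -238/181 2085/362 527/181; 1814/181 527/181 4180/181]

x̄ = F·x = [3, -1, 13]
P̄ = F·P·Fᵀ + Q = [43 24 -6; 24 23 -8; -6 -8 30]
y = z − H·x̄ = [-6]
S = H·P̄·Hᵀ + R = [362]
K = P̄·Hᵀ·S⁻¹ = [-58/181; -79/362; 25/181]
x' = x̄ + K·y = [891/181, 56/181, 2203/181]
P' = (I − K·H)·P̄ = [1055/181 -238/181 1814/181; -238/181 2085/362 527/181; 1814/181 527/181 4180/181]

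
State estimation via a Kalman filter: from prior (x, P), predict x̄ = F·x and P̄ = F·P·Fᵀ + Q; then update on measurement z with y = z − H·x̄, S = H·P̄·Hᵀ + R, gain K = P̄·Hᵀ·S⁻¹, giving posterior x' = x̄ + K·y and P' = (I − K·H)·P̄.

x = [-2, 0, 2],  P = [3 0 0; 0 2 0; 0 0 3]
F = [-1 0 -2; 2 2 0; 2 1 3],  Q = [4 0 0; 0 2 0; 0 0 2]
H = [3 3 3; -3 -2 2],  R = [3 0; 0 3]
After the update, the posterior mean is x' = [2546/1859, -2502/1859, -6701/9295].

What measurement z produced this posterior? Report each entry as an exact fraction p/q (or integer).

x̄ = F·x = [-2, -4, 2]
P̄ = F·P·Fᵀ + Q = [19 -6 -24; -6 22 16; -24 16 43]
S = H·P̄·Hᵀ + R = [507 117; 117 522]
K = P̄·Hᵀ·S⁻¹ = [-47/1859 -74/429; 366/1859 -14/429; 1484/9295 147/715]
x' − x̄ = [6264/1859, 4934/1859, -25291/9295] = K·y
y = (KᵀK)⁻¹·Kᵀ·(x' − x̄) = [10, -21]
z = y + H·x̄ = [10, -21] + [-12, 18] = [-2, -3]

z = [-2, -3]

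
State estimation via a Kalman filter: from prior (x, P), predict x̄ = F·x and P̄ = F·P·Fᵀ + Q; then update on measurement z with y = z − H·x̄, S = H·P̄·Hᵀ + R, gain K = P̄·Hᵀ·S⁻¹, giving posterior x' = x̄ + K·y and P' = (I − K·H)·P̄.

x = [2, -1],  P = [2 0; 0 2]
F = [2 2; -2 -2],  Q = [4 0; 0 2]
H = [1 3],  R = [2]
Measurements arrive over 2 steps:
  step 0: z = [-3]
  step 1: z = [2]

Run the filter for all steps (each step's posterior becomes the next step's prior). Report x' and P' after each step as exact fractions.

step 0: x' = [37/22, -69/44], P' = [122/11 -43/11; -43/11 35/22]
step 1: x' = [-43/70, 479/560], P' = [402/35 -142/35; -142/35 461/280]

step 0: x̄ = F·x = [2, -2]
step 0: P̄ = F·P·Fᵀ + Q = [20 -16; -16 18]
step 0: y = z − H·x̄ = [1]
step 0: S = H·P̄·Hᵀ + R = [88]
step 0: K = P̄·Hᵀ·S⁻¹ = [-7/22; 19/44]
step 0: x' = x̄ + K·y = [37/22, -69/44]
step 0: P' = (I − K·H)·P̄ = [122/11 -43/11; -43/11 35/22]
step 1: x̄ = F·x = [5/22, -5/22]
step 1: P̄ = F·P·Fᵀ + Q = [258/11 -214/11; -214/11 236/11]
step 1: y = z − H·x̄ = [27/11]
step 1: S = H·P̄·Hᵀ + R = [1120/11]
step 1: K = P̄·Hᵀ·S⁻¹ = [-12/35; 247/560]
step 1: x' = x̄ + K·y = [-43/70, 479/560]
step 1: P' = (I − K·H)·P̄ = [402/35 -142/35; -142/35 461/280]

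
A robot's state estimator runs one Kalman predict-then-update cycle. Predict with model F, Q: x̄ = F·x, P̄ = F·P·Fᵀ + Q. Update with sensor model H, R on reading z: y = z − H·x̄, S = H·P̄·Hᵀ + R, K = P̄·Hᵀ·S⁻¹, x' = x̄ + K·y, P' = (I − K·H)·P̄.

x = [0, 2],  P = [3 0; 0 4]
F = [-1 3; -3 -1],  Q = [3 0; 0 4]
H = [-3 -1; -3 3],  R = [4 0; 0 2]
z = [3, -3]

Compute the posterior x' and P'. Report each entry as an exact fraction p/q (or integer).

x' = [-3283/7139, -31456/21417]
P' = [9309/35695 7301/35695; 7301/35695 39587/107085]

x̄ = F·x = [6, -2]
P̄ = F·P·Fᵀ + Q = [42 -3; -3 35]
y = z − H·x̄ = [19, 21]
S = H·P̄·Hᵀ + R = [399 291; 291 749]
K = P̄·Hᵀ·S⁻¹ = [-8807/35695 -3012/35695; -26324/107085 8842/35695]
x' = x̄ + K·y = [-3283/7139, -31456/21417]
P' = (I − K·H)·P̄ = [9309/35695 7301/35695; 7301/35695 39587/107085]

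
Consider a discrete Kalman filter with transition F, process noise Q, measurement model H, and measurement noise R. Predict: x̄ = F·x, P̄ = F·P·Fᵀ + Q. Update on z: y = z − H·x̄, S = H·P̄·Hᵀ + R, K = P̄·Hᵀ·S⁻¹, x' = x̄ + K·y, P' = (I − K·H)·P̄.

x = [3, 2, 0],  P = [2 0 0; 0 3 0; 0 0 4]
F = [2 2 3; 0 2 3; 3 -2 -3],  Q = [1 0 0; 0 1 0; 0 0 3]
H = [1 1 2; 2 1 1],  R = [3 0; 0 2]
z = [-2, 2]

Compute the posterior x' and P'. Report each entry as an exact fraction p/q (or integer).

x̄ = F·x = [10, 4, 5]
P̄ = F·P·Fᵀ + Q = [57 48 -36; 48 49 -48; -36 -48 69]
y = z − H·x̄ = [-26, -27]
S = H·P̄·Hᵀ + R = [145 121; 121 300]
K = P̄·Hᵀ·S⁻¹ = [-5346/28859 14277/28859; -11437/28859 13944/28859; 22371/28859 -13929/28859]
x' = x̄ + K·y = [42107/28859, 36310/28859, -61268/28859]
P' = (I − K·H)·P̄ = [22479/28859 5709/28859 -22113/28859; 5709/28859 72960/28859 -56490/28859; -22113/28859 -56490/28859 72858/28859]

x' = [42107/28859, 36310/28859, -61268/28859]
P' = [22479/28859 5709/28859 -22113/28859; 5709/28859 72960/28859 -56490/28859; -22113/28859 -56490/28859 72858/28859]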